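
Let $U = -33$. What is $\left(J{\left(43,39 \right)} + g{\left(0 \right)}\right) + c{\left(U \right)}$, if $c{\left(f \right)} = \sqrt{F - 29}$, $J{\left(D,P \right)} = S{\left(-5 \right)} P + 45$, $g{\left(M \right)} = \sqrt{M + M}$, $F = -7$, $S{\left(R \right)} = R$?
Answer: $-150 + 6 i \approx -150.0 + 6.0 i$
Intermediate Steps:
$g{\left(M \right)} = \sqrt{2} \sqrt{M}$ ($g{\left(M \right)} = \sqrt{2 M} = \sqrt{2} \sqrt{M}$)
$J{\left(D,P \right)} = 45 - 5 P$ ($J{\left(D,P \right)} = - 5 P + 45 = 45 - 5 P$)
$c{\left(f \right)} = 6 i$ ($c{\left(f \right)} = \sqrt{-7 - 29} = \sqrt{-36} = 6 i$)
$\left(J{\left(43,39 \right)} + g{\left(0 \right)}\right) + c{\left(U \right)} = \left(\left(45 - 195\right) + \sqrt{2} \sqrt{0}\right) + 6 i = \left(\left(45 - 195\right) + \sqrt{2} \cdot 0\right) + 6 i = \left(-150 + 0\right) + 6 i = -150 + 6 i$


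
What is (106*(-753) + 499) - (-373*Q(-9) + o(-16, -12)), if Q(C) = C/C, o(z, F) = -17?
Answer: -78929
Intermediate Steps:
Q(C) = 1
(106*(-753) + 499) - (-373*Q(-9) + o(-16, -12)) = (106*(-753) + 499) - (-373*1 - 17) = (-79818 + 499) - (-373 - 17) = -79319 - 1*(-390) = -79319 + 390 = -78929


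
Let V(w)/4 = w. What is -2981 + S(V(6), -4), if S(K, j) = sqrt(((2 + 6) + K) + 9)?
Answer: -2981 + sqrt(41) ≈ -2974.6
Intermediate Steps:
V(w) = 4*w
S(K, j) = sqrt(17 + K) (S(K, j) = sqrt((8 + K) + 9) = sqrt(17 + K))
-2981 + S(V(6), -4) = -2981 + sqrt(17 + 4*6) = -2981 + sqrt(17 + 24) = -2981 + sqrt(41)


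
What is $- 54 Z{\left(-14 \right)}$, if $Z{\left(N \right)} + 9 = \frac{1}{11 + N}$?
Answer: $504$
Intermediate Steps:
$Z{\left(N \right)} = -9 + \frac{1}{11 + N}$
$- 54 Z{\left(-14 \right)} = - 54 \frac{-98 - -126}{11 - 14} = - 54 \frac{-98 + 126}{-3} = - 54 \left(\left(- \frac{1}{3}\right) 28\right) = \left(-54\right) \left(- \frac{28}{3}\right) = 504$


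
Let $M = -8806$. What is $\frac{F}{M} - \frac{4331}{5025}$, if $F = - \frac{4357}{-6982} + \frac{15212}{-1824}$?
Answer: $- \frac{20217086473777}{23480545594800} \approx -0.86101$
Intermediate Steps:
$F = - \frac{12282877}{1591896}$ ($F = \left(-4357\right) \left(- \frac{1}{6982}\right) + 15212 \left(- \frac{1}{1824}\right) = \frac{4357}{6982} - \frac{3803}{456} = - \frac{12282877}{1591896} \approx -7.7159$)
$\frac{F}{M} - \frac{4331}{5025} = - \frac{12282877}{1591896 \left(-8806\right)} - \frac{4331}{5025} = \left(- \frac{12282877}{1591896}\right) \left(- \frac{1}{8806}\right) - \frac{4331}{5025} = \frac{12282877}{14018236176} - \frac{4331}{5025} = - \frac{20217086473777}{23480545594800}$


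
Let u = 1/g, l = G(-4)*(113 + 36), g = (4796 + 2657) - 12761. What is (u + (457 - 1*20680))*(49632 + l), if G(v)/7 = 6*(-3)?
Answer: -1656205715865/2654 ≈ -6.2404e+8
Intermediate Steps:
g = -5308 (g = 7453 - 12761 = -5308)
G(v) = -126 (G(v) = 7*(6*(-3)) = 7*(-18) = -126)
l = -18774 (l = -126*(113 + 36) = -126*149 = -18774)
u = -1/5308 (u = 1/(-5308) = -1/5308 ≈ -0.00018839)
(u + (457 - 1*20680))*(49632 + l) = (-1/5308 + (457 - 1*20680))*(49632 - 18774) = (-1/5308 + (457 - 20680))*30858 = (-1/5308 - 20223)*30858 = -107343685/5308*30858 = -1656205715865/2654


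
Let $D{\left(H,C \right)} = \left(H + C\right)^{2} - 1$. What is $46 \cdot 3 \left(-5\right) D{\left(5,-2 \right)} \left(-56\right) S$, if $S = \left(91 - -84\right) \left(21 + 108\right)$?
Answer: $6978384000$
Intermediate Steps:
$S = 22575$ ($S = \left(91 + 84\right) 129 = 175 \cdot 129 = 22575$)
$D{\left(H,C \right)} = -1 + \left(C + H\right)^{2}$ ($D{\left(H,C \right)} = \left(C + H\right)^{2} - 1 = -1 + \left(C + H\right)^{2}$)
$46 \cdot 3 \left(-5\right) D{\left(5,-2 \right)} \left(-56\right) S = 46 \cdot 3 \left(-5\right) \left(-1 + \left(-2 + 5\right)^{2}\right) \left(-56\right) 22575 = 46 \left(- 15 \left(-1 + 3^{2}\right)\right) \left(-56\right) 22575 = 46 \left(- 15 \left(-1 + 9\right)\right) \left(-56\right) 22575 = 46 \left(\left(-15\right) 8\right) \left(-56\right) 22575 = 46 \left(-120\right) \left(-56\right) 22575 = \left(-5520\right) \left(-56\right) 22575 = 309120 \cdot 22575 = 6978384000$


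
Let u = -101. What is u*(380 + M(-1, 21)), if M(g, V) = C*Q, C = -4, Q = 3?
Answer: -37168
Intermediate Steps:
M(g, V) = -12 (M(g, V) = -4*3 = -12)
u*(380 + M(-1, 21)) = -101*(380 - 12) = -101*368 = -37168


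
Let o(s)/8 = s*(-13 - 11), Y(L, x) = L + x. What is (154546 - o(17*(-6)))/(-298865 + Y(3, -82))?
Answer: -67481/149472 ≈ -0.45146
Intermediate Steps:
o(s) = -192*s (o(s) = 8*(s*(-13 - 11)) = 8*(s*(-24)) = 8*(-24*s) = -192*s)
(154546 - o(17*(-6)))/(-298865 + Y(3, -82)) = (154546 - (-192)*17*(-6))/(-298865 + (3 - 82)) = (154546 - (-192)*(-102))/(-298865 - 79) = (154546 - 1*19584)/(-298944) = (154546 - 19584)*(-1/298944) = 134962*(-1/298944) = -67481/149472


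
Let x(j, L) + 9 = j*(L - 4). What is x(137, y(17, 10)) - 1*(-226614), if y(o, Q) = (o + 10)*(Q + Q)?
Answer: 300037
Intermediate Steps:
y(o, Q) = 2*Q*(10 + o) (y(o, Q) = (10 + o)*(2*Q) = 2*Q*(10 + o))
x(j, L) = -9 + j*(-4 + L) (x(j, L) = -9 + j*(L - 4) = -9 + j*(-4 + L))
x(137, y(17, 10)) - 1*(-226614) = (-9 - 4*137 + (2*10*(10 + 17))*137) - 1*(-226614) = (-9 - 548 + (2*10*27)*137) + 226614 = (-9 - 548 + 540*137) + 226614 = (-9 - 548 + 73980) + 226614 = 73423 + 226614 = 300037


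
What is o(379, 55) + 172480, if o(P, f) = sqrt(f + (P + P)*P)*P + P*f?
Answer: 193325 + 26909*sqrt(57) ≈ 3.9648e+5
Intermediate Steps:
o(P, f) = P*f + P*sqrt(f + 2*P**2) (o(P, f) = sqrt(f + (2*P)*P)*P + P*f = sqrt(f + 2*P**2)*P + P*f = P*sqrt(f + 2*P**2) + P*f = P*f + P*sqrt(f + 2*P**2))
o(379, 55) + 172480 = 379*(55 + sqrt(55 + 2*379**2)) + 172480 = 379*(55 + sqrt(55 + 2*143641)) + 172480 = 379*(55 + sqrt(55 + 287282)) + 172480 = 379*(55 + sqrt(287337)) + 172480 = 379*(55 + 71*sqrt(57)) + 172480 = (20845 + 26909*sqrt(57)) + 172480 = 193325 + 26909*sqrt(57)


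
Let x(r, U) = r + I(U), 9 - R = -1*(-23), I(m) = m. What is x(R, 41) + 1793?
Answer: 1820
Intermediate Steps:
R = -14 (R = 9 - (-1)*(-23) = 9 - 1*23 = 9 - 23 = -14)
x(r, U) = U + r (x(r, U) = r + U = U + r)
x(R, 41) + 1793 = (41 - 14) + 1793 = 27 + 1793 = 1820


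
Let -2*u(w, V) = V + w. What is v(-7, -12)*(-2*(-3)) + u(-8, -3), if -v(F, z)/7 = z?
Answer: 1019/2 ≈ 509.50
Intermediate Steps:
u(w, V) = -V/2 - w/2 (u(w, V) = -(V + w)/2 = -V/2 - w/2)
v(F, z) = -7*z
v(-7, -12)*(-2*(-3)) + u(-8, -3) = (-7*(-12))*(-2*(-3)) + (-½*(-3) - ½*(-8)) = 84*6 + (3/2 + 4) = 504 + 11/2 = 1019/2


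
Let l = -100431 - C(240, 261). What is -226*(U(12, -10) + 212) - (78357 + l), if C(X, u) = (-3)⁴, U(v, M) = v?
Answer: -28469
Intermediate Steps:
C(X, u) = 81
l = -100512 (l = -100431 - 1*81 = -100431 - 81 = -100512)
-226*(U(12, -10) + 212) - (78357 + l) = -226*(12 + 212) - (78357 - 100512) = -226*224 - 1*(-22155) = -50624 + 22155 = -28469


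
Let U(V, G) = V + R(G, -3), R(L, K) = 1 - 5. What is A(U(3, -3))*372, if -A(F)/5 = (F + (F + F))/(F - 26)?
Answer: -620/3 ≈ -206.67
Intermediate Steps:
R(L, K) = -4
U(V, G) = -4 + V (U(V, G) = V - 4 = -4 + V)
A(F) = -15*F/(-26 + F) (A(F) = -5*(F + (F + F))/(F - 26) = -5*(F + 2*F)/(-26 + F) = -5*3*F/(-26 + F) = -15*F/(-26 + F))
A(U(3, -3))*372 = -15*(-4 + 3)/(-26 + (-4 + 3))*372 = -15*(-1)/(-26 - 1)*372 = -15*(-1)/(-27)*372 = -15*(-1)*(-1/27)*372 = -5/9*372 = -620/3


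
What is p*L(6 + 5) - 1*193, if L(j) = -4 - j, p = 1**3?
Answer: -208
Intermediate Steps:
p = 1
p*L(6 + 5) - 1*193 = 1*(-4 - (6 + 5)) - 1*193 = 1*(-4 - 1*11) - 193 = 1*(-4 - 11) - 193 = 1*(-15) - 193 = -15 - 193 = -208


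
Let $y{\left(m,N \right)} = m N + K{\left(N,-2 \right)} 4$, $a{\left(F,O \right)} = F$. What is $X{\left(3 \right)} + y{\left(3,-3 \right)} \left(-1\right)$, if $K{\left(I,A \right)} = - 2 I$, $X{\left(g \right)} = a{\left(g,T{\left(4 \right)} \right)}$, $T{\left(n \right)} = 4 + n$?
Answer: $-12$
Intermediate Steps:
$X{\left(g \right)} = g$
$y{\left(m,N \right)} = - 8 N + N m$ ($y{\left(m,N \right)} = m N + - 2 N 4 = N m - 8 N = - 8 N + N m$)
$X{\left(3 \right)} + y{\left(3,-3 \right)} \left(-1\right) = 3 + - 3 \left(-8 + 3\right) \left(-1\right) = 3 + \left(-3\right) \left(-5\right) \left(-1\right) = 3 + 15 \left(-1\right) = 3 - 15 = -12$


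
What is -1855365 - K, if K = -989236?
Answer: -866129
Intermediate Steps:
-1855365 - K = -1855365 - 1*(-989236) = -1855365 + 989236 = -866129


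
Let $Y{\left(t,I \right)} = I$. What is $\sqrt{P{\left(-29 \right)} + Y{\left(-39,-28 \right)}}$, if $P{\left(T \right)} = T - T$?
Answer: $2 i \sqrt{7} \approx 5.2915 i$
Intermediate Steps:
$P{\left(T \right)} = 0$
$\sqrt{P{\left(-29 \right)} + Y{\left(-39,-28 \right)}} = \sqrt{0 - 28} = \sqrt{-28} = 2 i \sqrt{7}$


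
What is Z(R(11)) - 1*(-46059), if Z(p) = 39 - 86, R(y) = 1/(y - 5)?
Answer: 46012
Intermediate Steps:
R(y) = 1/(-5 + y)
Z(p) = -47
Z(R(11)) - 1*(-46059) = -47 - 1*(-46059) = -47 + 46059 = 46012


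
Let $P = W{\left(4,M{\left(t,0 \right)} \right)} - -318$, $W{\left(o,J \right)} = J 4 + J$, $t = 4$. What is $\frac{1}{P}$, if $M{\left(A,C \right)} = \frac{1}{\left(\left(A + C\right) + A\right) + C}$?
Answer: $\frac{8}{2549} \approx 0.0031385$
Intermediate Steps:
$M{\left(A,C \right)} = \frac{1}{2 A + 2 C}$ ($M{\left(A,C \right)} = \frac{1}{\left(C + 2 A\right) + C} = \frac{1}{2 A + 2 C}$)
$W{\left(o,J \right)} = 5 J$ ($W{\left(o,J \right)} = 4 J + J = 5 J$)
$P = \frac{2549}{8}$ ($P = 5 \frac{1}{2 \left(4 + 0\right)} - -318 = 5 \frac{1}{2 \cdot 4} + 318 = 5 \cdot \frac{1}{2} \cdot \frac{1}{4} + 318 = 5 \cdot \frac{1}{8} + 318 = \frac{5}{8} + 318 = \frac{2549}{8} \approx 318.63$)
$\frac{1}{P} = \frac{1}{\frac{2549}{8}} = \frac{8}{2549}$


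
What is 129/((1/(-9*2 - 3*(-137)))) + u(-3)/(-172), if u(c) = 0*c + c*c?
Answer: 63834867/172 ≈ 3.7113e+5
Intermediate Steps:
u(c) = c**2 (u(c) = 0 + c**2 = c**2)
129/((1/(-9*2 - 3*(-137)))) + u(-3)/(-172) = 129/((1/(-9*2 - 3*(-137)))) + (-3)**2/(-172) = 129/((-1/137/(-18 - 3))) + 9*(-1/172) = 129/((-1/137/(-21))) - 9/172 = 129/((-1/21*(-1/137))) - 9/172 = 129/(1/2877) - 9/172 = 129*2877 - 9/172 = 371133 - 9/172 = 63834867/172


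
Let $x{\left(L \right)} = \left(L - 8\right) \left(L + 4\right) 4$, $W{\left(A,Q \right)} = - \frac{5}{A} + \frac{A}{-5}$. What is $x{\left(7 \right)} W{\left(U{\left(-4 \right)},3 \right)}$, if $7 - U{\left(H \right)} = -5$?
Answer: $\frac{1859}{15} \approx 123.93$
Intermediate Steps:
$U{\left(H \right)} = 12$ ($U{\left(H \right)} = 7 - -5 = 7 + 5 = 12$)
$W{\left(A,Q \right)} = - \frac{5}{A} - \frac{A}{5}$ ($W{\left(A,Q \right)} = - \frac{5}{A} + A \left(- \frac{1}{5}\right) = - \frac{5}{A} - \frac{A}{5}$)
$x{\left(L \right)} = 4 \left(-8 + L\right) \left(4 + L\right)$ ($x{\left(L \right)} = \left(-8 + L\right) \left(4 + L\right) 4 = 4 \left(-8 + L\right) \left(4 + L\right)$)
$x{\left(7 \right)} W{\left(U{\left(-4 \right)},3 \right)} = \left(-128 - 112 + 4 \cdot 7^{2}\right) \left(- \frac{5}{12} - \frac{12}{5}\right) = \left(-128 - 112 + 4 \cdot 49\right) \left(\left(-5\right) \frac{1}{12} - \frac{12}{5}\right) = \left(-128 - 112 + 196\right) \left(- \frac{5}{12} - \frac{12}{5}\right) = \left(-44\right) \left(- \frac{169}{60}\right) = \frac{1859}{15}$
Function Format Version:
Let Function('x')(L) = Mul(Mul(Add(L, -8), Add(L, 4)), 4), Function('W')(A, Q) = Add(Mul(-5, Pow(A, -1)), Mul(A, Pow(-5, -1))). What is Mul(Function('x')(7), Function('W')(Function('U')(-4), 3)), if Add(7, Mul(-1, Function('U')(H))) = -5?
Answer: Rational(1859, 15) ≈ 123.93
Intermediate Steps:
Function('U')(H) = 12 (Function('U')(H) = Add(7, Mul(-1, -5)) = Add(7, 5) = 12)
Function('W')(A, Q) = Add(Mul(-5, Pow(A, -1)), Mul(Rational(-1, 5), A)) (Function('W')(A, Q) = Add(Mul(-5, Pow(A, -1)), Mul(A, Rational(-1, 5))) = Add(Mul(-5, Pow(A, -1)), Mul(Rational(-1, 5), A)))
Function('x')(L) = Mul(4, Add(-8, L), Add(4, L)) (Function('x')(L) = Mul(Mul(Add(-8, L), Add(4, L)), 4) = Mul(4, Add(-8, L), Add(4, L)))
Mul(Function('x')(7), Function('W')(Function('U')(-4), 3)) = Mul(Add(-128, Mul(-16, 7), Mul(4, Pow(7, 2))), Add(Mul(-5, Pow(12, -1)), Mul(Rational(-1, 5), 12))) = Mul(Add(-128, -112, Mul(4, 49)), Add(Mul(-5, Rational(1, 12)), Rational(-12, 5))) = Mul(Add(-128, -112, 196), Add(Rational(-5, 12), Rational(-12, 5))) = Mul(-44, Rational(-169, 60)) = Rational(1859, 15)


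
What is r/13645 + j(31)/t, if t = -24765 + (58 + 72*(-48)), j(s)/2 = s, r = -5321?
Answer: -150701313/384284135 ≈ -0.39216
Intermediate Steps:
j(s) = 2*s
t = -28163 (t = -24765 + (58 - 3456) = -24765 - 3398 = -28163)
r/13645 + j(31)/t = -5321/13645 + (2*31)/(-28163) = -5321*1/13645 + 62*(-1/28163) = -5321/13645 - 62/28163 = -150701313/384284135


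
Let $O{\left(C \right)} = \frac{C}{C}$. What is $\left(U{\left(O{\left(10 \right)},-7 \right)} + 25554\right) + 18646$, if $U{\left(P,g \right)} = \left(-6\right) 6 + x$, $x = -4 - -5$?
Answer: $44165$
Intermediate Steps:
$x = 1$ ($x = -4 + 5 = 1$)
$O{\left(C \right)} = 1$
$U{\left(P,g \right)} = -35$ ($U{\left(P,g \right)} = \left(-6\right) 6 + 1 = -36 + 1 = -35$)
$\left(U{\left(O{\left(10 \right)},-7 \right)} + 25554\right) + 18646 = \left(-35 + 25554\right) + 18646 = 25519 + 18646 = 44165$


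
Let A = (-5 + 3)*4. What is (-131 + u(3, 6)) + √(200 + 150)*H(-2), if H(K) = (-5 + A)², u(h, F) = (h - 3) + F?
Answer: -125 + 845*√14 ≈ 3036.7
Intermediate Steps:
A = -8 (A = -2*4 = -8)
u(h, F) = -3 + F + h (u(h, F) = (-3 + h) + F = -3 + F + h)
H(K) = 169 (H(K) = (-5 - 8)² = (-13)² = 169)
(-131 + u(3, 6)) + √(200 + 150)*H(-2) = (-131 + (-3 + 6 + 3)) + √(200 + 150)*169 = (-131 + 6) + √350*169 = -125 + (5*√14)*169 = -125 + 845*√14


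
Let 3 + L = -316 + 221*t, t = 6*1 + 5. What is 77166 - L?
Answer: 75054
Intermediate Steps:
t = 11 (t = 6 + 5 = 11)
L = 2112 (L = -3 + (-316 + 221*11) = -3 + (-316 + 2431) = -3 + 2115 = 2112)
77166 - L = 77166 - 1*2112 = 77166 - 2112 = 75054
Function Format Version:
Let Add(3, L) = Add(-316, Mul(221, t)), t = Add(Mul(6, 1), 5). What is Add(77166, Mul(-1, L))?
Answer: 75054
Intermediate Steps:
t = 11 (t = Add(6, 5) = 11)
L = 2112 (L = Add(-3, Add(-316, Mul(221, 11))) = Add(-3, Add(-316, 2431)) = Add(-3, 2115) = 2112)
Add(77166, Mul(-1, L)) = Add(77166, Mul(-1, 2112)) = Add(77166, -2112) = 75054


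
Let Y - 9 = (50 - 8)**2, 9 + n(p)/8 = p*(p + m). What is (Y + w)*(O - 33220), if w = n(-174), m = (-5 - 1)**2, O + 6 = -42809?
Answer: -14735354895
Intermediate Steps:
O = -42815 (O = -6 - 42809 = -42815)
m = 36 (m = (-6)**2 = 36)
n(p) = -72 + 8*p*(36 + p) (n(p) = -72 + 8*(p*(p + 36)) = -72 + 8*(p*(36 + p)) = -72 + 8*p*(36 + p))
w = 192024 (w = -72 + 8*(-174)**2 + 288*(-174) = -72 + 8*30276 - 50112 = -72 + 242208 - 50112 = 192024)
Y = 1773 (Y = 9 + (50 - 8)**2 = 9 + 42**2 = 9 + 1764 = 1773)
(Y + w)*(O - 33220) = (1773 + 192024)*(-42815 - 33220) = 193797*(-76035) = -14735354895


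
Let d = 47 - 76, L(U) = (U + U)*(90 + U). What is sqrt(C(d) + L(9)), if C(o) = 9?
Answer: 3*sqrt(199) ≈ 42.320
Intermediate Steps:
L(U) = 2*U*(90 + U) (L(U) = (2*U)*(90 + U) = 2*U*(90 + U))
d = -29
sqrt(C(d) + L(9)) = sqrt(9 + 2*9*(90 + 9)) = sqrt(9 + 2*9*99) = sqrt(9 + 1782) = sqrt(1791) = 3*sqrt(199)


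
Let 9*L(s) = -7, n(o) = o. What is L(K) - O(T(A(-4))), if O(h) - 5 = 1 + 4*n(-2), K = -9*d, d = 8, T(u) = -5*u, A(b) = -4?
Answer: 11/9 ≈ 1.2222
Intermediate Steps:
K = -72 (K = -9*8 = -72)
L(s) = -7/9 (L(s) = (1/9)*(-7) = -7/9)
O(h) = -2 (O(h) = 5 + (1 + 4*(-2)) = 5 + (1 - 8) = 5 - 7 = -2)
L(K) - O(T(A(-4))) = -7/9 - 1*(-2) = -7/9 + 2 = 11/9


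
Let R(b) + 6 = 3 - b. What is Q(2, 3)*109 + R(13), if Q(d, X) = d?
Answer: 202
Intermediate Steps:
R(b) = -3 - b (R(b) = -6 + (3 - b) = -3 - b)
Q(2, 3)*109 + R(13) = 2*109 + (-3 - 1*13) = 218 + (-3 - 13) = 218 - 16 = 202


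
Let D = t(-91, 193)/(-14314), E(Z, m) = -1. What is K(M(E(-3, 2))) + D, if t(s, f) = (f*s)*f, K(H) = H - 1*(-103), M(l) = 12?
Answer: 5035769/14314 ≈ 351.81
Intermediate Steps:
K(H) = 103 + H (K(H) = H + 103 = 103 + H)
t(s, f) = s*f²
D = 3389659/14314 (D = -91*193²/(-14314) = -91*37249*(-1/14314) = -3389659*(-1/14314) = 3389659/14314 ≈ 236.81)
K(M(E(-3, 2))) + D = (103 + 12) + 3389659/14314 = 115 + 3389659/14314 = 5035769/14314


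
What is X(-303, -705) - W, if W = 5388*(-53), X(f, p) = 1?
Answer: 285565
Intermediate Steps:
W = -285564
X(-303, -705) - W = 1 - 1*(-285564) = 1 + 285564 = 285565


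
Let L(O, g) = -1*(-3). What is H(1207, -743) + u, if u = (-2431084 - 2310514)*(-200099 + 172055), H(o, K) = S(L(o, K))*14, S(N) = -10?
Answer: 132973374172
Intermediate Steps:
L(O, g) = 3
H(o, K) = -140 (H(o, K) = -10*14 = -140)
u = 132973374312 (u = -4741598*(-28044) = 132973374312)
H(1207, -743) + u = -140 + 132973374312 = 132973374172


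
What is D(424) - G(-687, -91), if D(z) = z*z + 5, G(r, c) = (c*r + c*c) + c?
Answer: 109074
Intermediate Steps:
G(r, c) = c + c**2 + c*r (G(r, c) = (c*r + c**2) + c = (c**2 + c*r) + c = c + c**2 + c*r)
D(z) = 5 + z**2 (D(z) = z**2 + 5 = 5 + z**2)
D(424) - G(-687, -91) = (5 + 424**2) - (-91)*(1 - 91 - 687) = (5 + 179776) - (-91)*(-777) = 179781 - 1*70707 = 179781 - 70707 = 109074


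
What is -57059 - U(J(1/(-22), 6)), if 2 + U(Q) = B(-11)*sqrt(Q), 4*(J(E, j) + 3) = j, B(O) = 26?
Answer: -57057 - 13*I*sqrt(6) ≈ -57057.0 - 31.843*I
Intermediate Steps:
J(E, j) = -3 + j/4
U(Q) = -2 + 26*sqrt(Q)
-57059 - U(J(1/(-22), 6)) = -57059 - (-2 + 26*sqrt(-3 + (1/4)*6)) = -57059 - (-2 + 26*sqrt(-3 + 3/2)) = -57059 - (-2 + 26*sqrt(-3/2)) = -57059 - (-2 + 26*(I*sqrt(6)/2)) = -57059 - (-2 + 13*I*sqrt(6)) = -57059 + (2 - 13*I*sqrt(6)) = -57057 - 13*I*sqrt(6)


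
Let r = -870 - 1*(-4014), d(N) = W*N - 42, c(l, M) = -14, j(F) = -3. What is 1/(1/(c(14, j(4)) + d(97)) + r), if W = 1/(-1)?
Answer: 153/481031 ≈ 0.00031807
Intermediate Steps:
W = -1
d(N) = -42 - N (d(N) = -N - 42 = -42 - N)
r = 3144 (r = -870 + 4014 = 3144)
1/(1/(c(14, j(4)) + d(97)) + r) = 1/(1/(-14 + (-42 - 1*97)) + 3144) = 1/(1/(-14 + (-42 - 97)) + 3144) = 1/(1/(-14 - 139) + 3144) = 1/(1/(-153) + 3144) = 1/(-1/153 + 3144) = 1/(481031/153) = 153/481031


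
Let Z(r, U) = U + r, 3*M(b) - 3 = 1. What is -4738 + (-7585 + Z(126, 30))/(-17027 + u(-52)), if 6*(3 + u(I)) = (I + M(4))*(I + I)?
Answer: -688677247/145366 ≈ -4737.5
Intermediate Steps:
M(b) = 4/3 (M(b) = 1 + (1/3)*1 = 1 + 1/3 = 4/3)
u(I) = -3 + I*(4/3 + I)/3 (u(I) = -3 + ((I + 4/3)*(I + I))/6 = -3 + ((4/3 + I)*(2*I))/6 = -3 + (2*I*(4/3 + I))/6 = -3 + I*(4/3 + I)/3)
-4738 + (-7585 + Z(126, 30))/(-17027 + u(-52)) = -4738 + (-7585 + (30 + 126))/(-17027 + (-3 + (1/3)*(-52)**2 + (4/9)*(-52))) = -4738 + (-7585 + 156)/(-17027 + (-3 + (1/3)*2704 - 208/9)) = -4738 - 7429/(-17027 + (-3 + 2704/3 - 208/9)) = -4738 - 7429/(-17027 + 7877/9) = -4738 - 7429/(-145366/9) = -4738 - 7429*(-9/145366) = -4738 + 66861/145366 = -688677247/145366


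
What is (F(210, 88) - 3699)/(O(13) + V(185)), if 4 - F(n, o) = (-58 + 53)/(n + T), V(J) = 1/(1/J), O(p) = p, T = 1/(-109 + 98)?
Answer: -1421950/76197 ≈ -18.661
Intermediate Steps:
T = -1/11 (T = 1/(-11) = -1/11 ≈ -0.090909)
V(J) = J
F(n, o) = 4 + 5/(-1/11 + n) (F(n, o) = 4 - (-58 + 53)/(n - 1/11) = 4 - (-5)/(-1/11 + n) = 4 + 5/(-1/11 + n))
(F(210, 88) - 3699)/(O(13) + V(185)) = ((51 + 44*210)/(-1 + 11*210) - 3699)/(13 + 185) = ((51 + 9240)/(-1 + 2310) - 3699)/198 = (9291/2309 - 3699)*(1/198) = -8531700/2309*1/198 = -1421950/76197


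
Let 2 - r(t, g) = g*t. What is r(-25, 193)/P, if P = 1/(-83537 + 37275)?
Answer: -223306674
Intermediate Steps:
r(t, g) = 2 - g*t
P = -1/46262 (P = 1/(-46262) = -1/46262 ≈ -2.1616e-5)
r(-25, 193)/P = (2 - 1*193*(-25))/(-1/46262) = (2 + 4825)*(-46262) = 4827*(-46262) = -223306674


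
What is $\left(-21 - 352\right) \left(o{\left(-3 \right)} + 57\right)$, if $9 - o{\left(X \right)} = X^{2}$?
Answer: $-21261$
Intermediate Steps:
$o{\left(X \right)} = 9 - X^{2}$
$\left(-21 - 352\right) \left(o{\left(-3 \right)} + 57\right) = \left(-21 - 352\right) \left(\left(9 - \left(-3\right)^{2}\right) + 57\right) = - 373 \left(\left(9 - 9\right) + 57\right) = - 373 \left(0 + 57\right) = \left(-373\right) 57 = -21261$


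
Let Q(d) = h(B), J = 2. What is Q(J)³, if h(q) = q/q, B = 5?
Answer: 1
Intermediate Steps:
h(q) = 1
Q(d) = 1
Q(J)³ = 1³ = 1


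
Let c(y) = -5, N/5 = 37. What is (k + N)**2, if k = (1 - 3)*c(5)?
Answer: 38025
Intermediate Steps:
N = 185 (N = 5*37 = 185)
k = 10 (k = (1 - 3)*(-5) = -2*(-5) = 10)
(k + N)**2 = (10 + 185)**2 = 195**2 = 38025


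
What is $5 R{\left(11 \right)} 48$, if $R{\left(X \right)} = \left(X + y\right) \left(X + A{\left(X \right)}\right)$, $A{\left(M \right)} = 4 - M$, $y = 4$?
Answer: $14400$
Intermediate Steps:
$R{\left(X \right)} = 16 + 4 X$ ($R{\left(X \right)} = \left(X + 4\right) \left(X - \left(-4 + X\right)\right) = \left(4 + X\right) 4 = 16 + 4 X$)
$5 R{\left(11 \right)} 48 = 5 \left(16 + 4 \cdot 11\right) 48 = 5 \left(16 + 44\right) 48 = 5 \cdot 60 \cdot 48 = 300 \cdot 48 = 14400$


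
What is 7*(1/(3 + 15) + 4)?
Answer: 511/18 ≈ 28.389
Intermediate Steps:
7*(1/(3 + 15) + 4) = 7*(1/18 + 4) = 7*(73/18) = 511/18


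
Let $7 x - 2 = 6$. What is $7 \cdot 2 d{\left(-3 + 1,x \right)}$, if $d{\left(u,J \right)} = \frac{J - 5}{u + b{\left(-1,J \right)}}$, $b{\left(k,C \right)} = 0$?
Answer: $27$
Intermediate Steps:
$x = \frac{8}{7}$ ($x = \frac{2}{7} + \frac{1}{7} \cdot 6 = \frac{2}{7} + \frac{6}{7} = \frac{8}{7} \approx 1.1429$)
$d{\left(u,J \right)} = \frac{-5 + J}{u}$ ($d{\left(u,J \right)} = \frac{J - 5}{u + 0} = \frac{-5 + J}{u}$)
$7 \cdot 2 d{\left(-3 + 1,x \right)} = 7 \cdot 2 \frac{-5 + \frac{8}{7}}{-3 + 1} = 14 \frac{1}{-2} \left(- \frac{27}{7}\right) = 14 \left(\left(- \frac{1}{2}\right) \left(- \frac{27}{7}\right)\right) = 14 \cdot \frac{27}{14} = 27$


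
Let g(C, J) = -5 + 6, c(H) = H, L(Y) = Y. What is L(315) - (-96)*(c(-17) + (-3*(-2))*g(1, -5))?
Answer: -741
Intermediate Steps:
g(C, J) = 1
L(315) - (-96)*(c(-17) + (-3*(-2))*g(1, -5)) = 315 - (-96)*(-17 - 3*(-2)*1) = 315 - (-96)*(-17 + 6*1) = 315 - (-96)*(-17 + 6) = 315 - (-96)*(-11) = 315 - 1*1056 = 315 - 1056 = -741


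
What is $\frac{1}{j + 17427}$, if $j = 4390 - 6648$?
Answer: $\frac{1}{15169} \approx 6.5924 \cdot 10^{-5}$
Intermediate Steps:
$j = -2258$
$\frac{1}{j + 17427} = \frac{1}{-2258 + 17427} = \frac{1}{15169}$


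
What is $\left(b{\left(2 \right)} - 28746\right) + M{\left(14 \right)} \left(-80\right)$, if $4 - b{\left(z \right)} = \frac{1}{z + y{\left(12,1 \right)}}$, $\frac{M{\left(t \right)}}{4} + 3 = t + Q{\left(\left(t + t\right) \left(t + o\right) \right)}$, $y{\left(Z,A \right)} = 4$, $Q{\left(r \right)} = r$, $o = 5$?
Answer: $- \frac{1215013}{6} \approx -2.025 \cdot 10^{5}$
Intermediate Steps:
$M{\left(t \right)} = -12 + 4 t + 8 t \left(5 + t\right)$ ($M{\left(t \right)} = -12 + 4 \left(t + \left(t + t\right) \left(t + 5\right)\right) = -12 + 4 \left(t + 2 t \left(5 + t\right)\right) = -12 + \left(4 t + 8 t \left(5 + t\right)\right) = -12 + 4 t + 8 t \left(5 + t\right)$)
$b{\left(z \right)} = 4 - \frac{1}{4 + z}$ ($b{\left(z \right)} = 4 - \frac{1}{z + 4} = 4 - \frac{1}{4 + z}$)
$\left(b{\left(2 \right)} - 28746\right) + M{\left(14 \right)} \left(-80\right) = \left(\frac{15 + 4 \cdot 2}{4 + 2} - 28746\right) + \left(-12 + 8 \cdot 14^{2} + 44 \cdot 14\right) \left(-80\right) = \left(\frac{15 + 8}{6} - 28746\right) + \left(-12 + 8 \cdot 196 + 616\right) \left(-80\right) = \left(\frac{1}{6} \cdot 23 - 28746\right) + \left(-12 + 1568 + 616\right) \left(-80\right) = \left(\frac{23}{6} - 28746\right) + 2172 \left(-80\right) = - \frac{172453}{6} - 173760 = - \frac{1215013}{6}$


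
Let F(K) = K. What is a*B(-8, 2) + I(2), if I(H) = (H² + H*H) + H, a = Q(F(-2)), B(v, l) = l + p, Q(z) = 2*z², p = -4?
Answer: -6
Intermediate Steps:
B(v, l) = -4 + l (B(v, l) = l - 4 = -4 + l)
a = 8 (a = 2*(-2)² = 2*4 = 8)
I(H) = H + 2*H² (I(H) = (H² + H²) + H = 2*H² + H = H + 2*H²)
a*B(-8, 2) + I(2) = 8*(-4 + 2) + 2*(1 + 2*2) = 8*(-2) + 2*(1 + 4) = -16 + 2*5 = -16 + 10 = -6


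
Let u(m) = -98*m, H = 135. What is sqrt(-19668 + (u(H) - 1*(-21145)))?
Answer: I*sqrt(11753) ≈ 108.41*I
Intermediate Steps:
sqrt(-19668 + (u(H) - 1*(-21145))) = sqrt(-19668 + (-98*135 - 1*(-21145))) = sqrt(-19668 + (-13230 + 21145)) = sqrt(-19668 + 7915) = sqrt(-11753) = I*sqrt(11753)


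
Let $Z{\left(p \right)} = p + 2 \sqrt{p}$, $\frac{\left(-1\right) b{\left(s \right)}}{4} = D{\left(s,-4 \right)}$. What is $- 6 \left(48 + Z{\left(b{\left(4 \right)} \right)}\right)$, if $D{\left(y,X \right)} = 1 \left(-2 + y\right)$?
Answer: $-240 - 24 i \sqrt{2} \approx -240.0 - 33.941 i$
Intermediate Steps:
$D{\left(y,X \right)} = -2 + y$
$b{\left(s \right)} = 8 - 4 s$ ($b{\left(s \right)} = - 4 \left(-2 + s\right) = 8 - 4 s$)
$- 6 \left(48 + Z{\left(b{\left(4 \right)} \right)}\right) = - 6 \left(48 + \left(\left(8 - 16\right) + 2 \sqrt{8 - 16}\right)\right) = - 6 \left(48 - \left(8 - 2 \sqrt{-8}\right)\right) = - 6 \left(48 - \left(8 - 2 \cdot 2 i \sqrt{2}\right)\right) = - 6 \left(48 - \left(8 - 4 i \sqrt{2}\right)\right) = - 6 \left(40 + 4 i \sqrt{2}\right) = -240 - 24 i \sqrt{2}$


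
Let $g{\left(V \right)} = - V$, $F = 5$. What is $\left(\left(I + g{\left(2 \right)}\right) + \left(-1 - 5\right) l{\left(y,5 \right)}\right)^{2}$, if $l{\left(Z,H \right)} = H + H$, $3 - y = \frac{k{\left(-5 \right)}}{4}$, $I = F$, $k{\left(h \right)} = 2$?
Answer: $3249$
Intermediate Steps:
$I = 5$
$y = \frac{5}{2}$ ($y = 3 - \frac{2}{4} = 3 - 2 \cdot \frac{1}{4} = 3 - \frac{1}{2} = \frac{5}{2} \approx 2.5$)
$l{\left(Z,H \right)} = 2 H$
$\left(\left(I + g{\left(2 \right)}\right) + \left(-1 - 5\right) l{\left(y,5 \right)}\right)^{2} = \left(\left(5 - 2\right) + \left(-1 - 5\right) 2 \cdot 5\right)^{2} = \left(\left(5 - 2\right) - 60\right)^{2} = \left(3 - 60\right)^{2} = \left(-57\right)^{2} = 3249$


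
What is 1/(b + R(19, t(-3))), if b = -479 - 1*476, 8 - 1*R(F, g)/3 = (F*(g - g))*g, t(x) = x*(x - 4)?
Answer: -1/931 ≈ -0.0010741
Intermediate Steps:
t(x) = x*(-4 + x)
R(F, g) = 24 (R(F, g) = 24 - 3*F*(g - g)*g = 24 - 3*F*0*g = 24 - 0*g = 24 - 3*0 = 24 + 0 = 24)
b = -955 (b = -479 - 476 = -955)
1/(b + R(19, t(-3))) = 1/(-955 + 24) = 1/(-931) = -1/931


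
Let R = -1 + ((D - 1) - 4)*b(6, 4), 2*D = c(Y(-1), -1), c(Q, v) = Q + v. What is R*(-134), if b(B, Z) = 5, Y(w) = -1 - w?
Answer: 3819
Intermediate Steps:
D = -½ (D = ((-1 - 1*(-1)) - 1)/2 = ((-1 + 1) - 1)/2 = (0 - 1)/2 = (½)*(-1) = -½ ≈ -0.50000)
R = -57/2 (R = -1 + ((-½ - 1) - 4)*5 = -1 + (-3/2 - 4)*5 = -1 - 11/2*5 = -1 - 55/2 = -57/2 ≈ -28.500)
R*(-134) = -57/2*(-134) = 3819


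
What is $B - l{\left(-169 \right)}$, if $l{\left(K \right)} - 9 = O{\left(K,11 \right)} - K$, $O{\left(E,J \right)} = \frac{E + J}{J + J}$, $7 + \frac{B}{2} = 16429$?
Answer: $\frac{359405}{11} \approx 32673.0$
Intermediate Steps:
$B = 32844$ ($B = -14 + 2 \cdot 16429 = -14 + 32858 = 32844$)
$O{\left(E,J \right)} = \frac{E + J}{2 J}$
$l{\left(K \right)} = \frac{19}{2} - \frac{21 K}{22}$ ($l{\left(K \right)} = 9 - \left(K - \frac{K + 11}{2 \cdot 11}\right) = 9 - \left(K - \frac{11 + K}{22}\right) = 9 - \left(- \frac{1}{2} + \frac{21 K}{22}\right) = \frac{19}{2} - \frac{21 K}{22}$)
$B - l{\left(-169 \right)} = 32844 - \left(\frac{19}{2} - - \frac{3549}{22}\right) = 32844 - \left(\frac{19}{2} + \frac{3549}{22}\right) = 32844 - \frac{1879}{11} = \frac{359405}{11}$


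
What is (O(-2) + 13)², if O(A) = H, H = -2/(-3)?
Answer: 1681/9 ≈ 186.78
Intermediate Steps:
H = ⅔ (H = -2*(-⅓) = ⅔ ≈ 0.66667)
O(A) = ⅔
(O(-2) + 13)² = (⅔ + 13)² = (41/3)² = 1681/9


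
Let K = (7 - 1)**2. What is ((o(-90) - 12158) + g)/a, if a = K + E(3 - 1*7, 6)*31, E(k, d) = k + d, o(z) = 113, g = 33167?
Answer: 10561/49 ≈ 215.53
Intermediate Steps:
K = 36 (K = 6**2 = 36)
E(k, d) = d + k
a = 98 (a = 36 + (6 + (3 - 1*7))*31 = 36 + (6 + (3 - 7))*31 = 36 + (6 - 4)*31 = 36 + 2*31 = 36 + 62 = 98)
((o(-90) - 12158) + g)/a = ((113 - 12158) + 33167)/98 = (-12045 + 33167)*(1/98) = 21122*(1/98) = 10561/49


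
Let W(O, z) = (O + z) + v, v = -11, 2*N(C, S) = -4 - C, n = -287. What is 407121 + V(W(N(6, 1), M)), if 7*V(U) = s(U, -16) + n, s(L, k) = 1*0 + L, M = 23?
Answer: 407081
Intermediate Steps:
N(C, S) = -2 - C/2 (N(C, S) = (-4 - C)/2 = -2 - C/2)
W(O, z) = -11 + O + z (W(O, z) = (O + z) - 11 = -11 + O + z)
s(L, k) = L (s(L, k) = 0 + L = L)
V(U) = -41 + U/7 (V(U) = (U - 287)/7 = (-287 + U)/7 = -41 + U/7)
407121 + V(W(N(6, 1), M)) = 407121 + (-41 + (-11 + (-2 - 1/2*6) + 23)/7) = 407121 + (-41 + (-11 + (-2 - 3) + 23)/7) = 407121 + (-41 + (-11 - 5 + 23)/7) = 407121 + (-41 + (1/7)*7) = 407121 + (-41 + 1) = 407121 - 40 = 407081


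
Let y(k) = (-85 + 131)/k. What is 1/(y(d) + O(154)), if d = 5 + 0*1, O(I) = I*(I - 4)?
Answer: 5/115546 ≈ 4.3273e-5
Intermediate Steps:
O(I) = I*(-4 + I)
d = 5 (d = 5 + 0 = 5)
y(k) = 46/k
1/(y(d) + O(154)) = 1/(46/5 + 154*(-4 + 154)) = 1/(46*(⅕) + 154*150) = 1/(46/5 + 23100) = 1/(115546/5) = 5/115546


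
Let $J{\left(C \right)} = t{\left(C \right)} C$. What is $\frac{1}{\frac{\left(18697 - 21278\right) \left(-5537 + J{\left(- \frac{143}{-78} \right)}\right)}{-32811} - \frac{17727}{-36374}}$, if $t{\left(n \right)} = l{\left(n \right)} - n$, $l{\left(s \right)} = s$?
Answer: $- \frac{1193467314}{519239084281} \approx -0.0022985$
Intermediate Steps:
$t{\left(n \right)} = 0$ ($t{\left(n \right)} = n - n = 0$)
$J{\left(C \right)} = 0$ ($J{\left(C \right)} = 0 C = 0$)
$\frac{1}{\frac{\left(18697 - 21278\right) \left(-5537 + J{\left(- \frac{143}{-78} \right)}\right)}{-32811} - \frac{17727}{-36374}} = \frac{1}{\frac{\left(18697 - 21278\right) \left(-5537 + 0\right)}{-32811} - \frac{17727}{-36374}} = \frac{1}{\left(-2581\right) \left(-5537\right) \left(- \frac{1}{32811}\right) - - \frac{17727}{36374}} = \frac{1}{14290997 \left(- \frac{1}{32811}\right) + \frac{17727}{36374}} = \frac{1}{- \frac{14290997}{32811} + \frac{17727}{36374}} = \frac{1}{- \frac{519239084281}{1193467314}} = - \frac{1193467314}{519239084281}$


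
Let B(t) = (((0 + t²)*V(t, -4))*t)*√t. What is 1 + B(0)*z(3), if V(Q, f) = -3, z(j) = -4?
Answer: 1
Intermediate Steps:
B(t) = -3*t^(7/2) (B(t) = (((0 + t²)*(-3))*t)*√t = ((t²*(-3))*t)*√t = ((-3*t²)*t)*√t = (-3*t³)*√t = -3*t^(7/2))
1 + B(0)*z(3) = 1 - 3*0^(7/2)*(-4) = 1 - 3*0*(-4) = 1 + 0*(-4) = 1 + 0 = 1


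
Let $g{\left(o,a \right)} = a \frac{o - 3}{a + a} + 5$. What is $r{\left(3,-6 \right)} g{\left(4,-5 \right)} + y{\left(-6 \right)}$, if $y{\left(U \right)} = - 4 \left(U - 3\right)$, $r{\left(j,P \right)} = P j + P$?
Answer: $-96$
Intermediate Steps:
$r{\left(j,P \right)} = P + P j$
$g{\left(o,a \right)} = \frac{7}{2} + \frac{o}{2}$ ($g{\left(o,a \right)} = a \frac{-3 + o}{2 a} + 5 = \left(- \frac{3}{2} + \frac{o}{2}\right) + 5 = \frac{7}{2} + \frac{o}{2}$)
$y{\left(U \right)} = 12 - 4 U$ ($y{\left(U \right)} = - 4 \left(-3 + U\right) = 12 - 4 U$)
$r{\left(3,-6 \right)} g{\left(4,-5 \right)} + y{\left(-6 \right)} = - 6 \left(1 + 3\right) \left(\frac{7}{2} + \frac{1}{2} \cdot 4\right) + \left(12 - -24\right) = \left(-6\right) 4 \left(\frac{7}{2} + 2\right) + \left(12 + 24\right) = \left(-24\right) \frac{11}{2} + 36 = -132 + 36 = -96$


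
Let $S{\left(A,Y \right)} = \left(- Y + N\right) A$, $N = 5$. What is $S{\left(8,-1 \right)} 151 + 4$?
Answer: $7252$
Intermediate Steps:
$S{\left(A,Y \right)} = A \left(5 - Y\right)$ ($S{\left(A,Y \right)} = \left(- Y + 5\right) A = \left(5 - Y\right) A = A \left(5 - Y\right)$)
$S{\left(8,-1 \right)} 151 + 4 = 8 \left(5 - -1\right) 151 + 4 = 8 \left(5 + 1\right) 151 + 4 = 8 \cdot 6 \cdot 151 + 4 = 48 \cdot 151 + 4 = 7248 + 4 = 7252$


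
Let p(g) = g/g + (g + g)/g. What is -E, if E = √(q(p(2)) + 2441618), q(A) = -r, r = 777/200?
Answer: -√976645646/20 ≈ -1562.6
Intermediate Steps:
r = 777/200 (r = 777*(1/200) = 777/200 ≈ 3.8850)
p(g) = 3 (p(g) = 1 + (2*g)/g = 1 + 2 = 3)
q(A) = -777/200 (q(A) = -1*777/200 = -777/200)
E = √976645646/20 (E = √(-777/200 + 2441618) = √(488322823/200) = √976645646/20 ≈ 1562.6)
-E = -√976645646/20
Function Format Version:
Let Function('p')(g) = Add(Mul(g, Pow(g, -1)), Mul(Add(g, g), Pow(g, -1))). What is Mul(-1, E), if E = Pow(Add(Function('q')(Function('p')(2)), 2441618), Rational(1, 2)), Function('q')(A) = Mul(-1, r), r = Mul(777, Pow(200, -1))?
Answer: Mul(Rational(-1, 20), Pow(976645646, Rational(1, 2))) ≈ -1562.6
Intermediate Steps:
r = Rational(777, 200) (r = Mul(777, Rational(1, 200)) = Rational(777, 200) ≈ 3.8850)
Function('p')(g) = 3 (Function('p')(g) = Add(1, Mul(Mul(2, g), Pow(g, -1))) = Add(1, 2) = 3)
Function('q')(A) = Rational(-777, 200) (Function('q')(A) = Mul(-1, Rational(777, 200)) = Rational(-777, 200))
E = Mul(Rational(1, 20), Pow(976645646, Rational(1, 2))) (E = Pow(Add(Rational(-777, 200), 2441618), Rational(1, 2)) = Pow(Rational(488322823, 200), Rational(1, 2)) = Mul(Rational(1, 20), Pow(976645646, Rational(1, 2))) ≈ 1562.6)
Mul(-1, E) = Mul(-1, Mul(Rational(1, 20), Pow(976645646, Rational(1, 2)))) = Mul(Rational(-1, 20), Pow(976645646, Rational(1, 2)))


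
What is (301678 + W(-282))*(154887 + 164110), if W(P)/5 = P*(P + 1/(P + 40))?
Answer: 26992174549711/121 ≈ 2.2308e+11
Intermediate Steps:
W(P) = 5*P*(P + 1/(40 + P)) (W(P) = 5*(P*(P + 1/(P + 40))) = 5*(P*(P + 1/(40 + P))) = 5*P*(P + 1/(40 + P)))
(301678 + W(-282))*(154887 + 164110) = (301678 + 5*(-282)*(1 + (-282)² + 40*(-282))/(40 - 282))*(154887 + 164110) = (301678 + 5*(-282)*(1 + 79524 - 11280)/(-242))*318997 = (301678 + 5*(-282)*(-1/242)*68245)*318997 = (301678 + 48112725/121)*318997 = (84615763/121)*318997 = 26992174549711/121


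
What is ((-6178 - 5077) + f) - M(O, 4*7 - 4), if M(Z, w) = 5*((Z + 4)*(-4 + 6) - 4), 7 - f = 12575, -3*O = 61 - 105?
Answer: -71969/3 ≈ -23990.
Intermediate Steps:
O = 44/3 (O = -(61 - 105)/3 = -⅓*(-44) = 44/3 ≈ 14.667)
f = -12568 (f = 7 - 1*12575 = 7 - 12575 = -12568)
M(Z, w) = 20 + 10*Z (M(Z, w) = 5*((4 + Z)*2 - 4) = 5*((8 + 2*Z) - 4) = 5*(4 + 2*Z) = 20 + 10*Z)
((-6178 - 5077) + f) - M(O, 4*7 - 4) = ((-6178 - 5077) - 12568) - (20 + 10*(44/3)) = (-11255 - 12568) - (20 + 440/3) = -23823 - 1*500/3 = -23823 - 500/3 = -71969/3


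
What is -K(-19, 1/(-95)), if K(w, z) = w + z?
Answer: 1806/95 ≈ 19.011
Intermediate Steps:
-K(-19, 1/(-95)) = -(-19 + 1/(-95)) = -(-19 - 1/95) = -1*(-1806/95) = 1806/95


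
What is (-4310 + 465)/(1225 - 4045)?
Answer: 769/564 ≈ 1.3635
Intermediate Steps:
(-4310 + 465)/(1225 - 4045) = -3845/(-2820) = -3845*(-1/2820) = 769/564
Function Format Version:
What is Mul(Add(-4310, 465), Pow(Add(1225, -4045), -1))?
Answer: Rational(769, 564) ≈ 1.3635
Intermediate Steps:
Mul(Add(-4310, 465), Pow(Add(1225, -4045), -1)) = Mul(-3845, Pow(-2820, -1)) = Mul(-3845, Rational(-1, 2820)) = Rational(769, 564)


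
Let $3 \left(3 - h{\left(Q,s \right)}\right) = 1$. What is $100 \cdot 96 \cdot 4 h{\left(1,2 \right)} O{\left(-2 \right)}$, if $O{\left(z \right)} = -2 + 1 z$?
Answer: $-409600$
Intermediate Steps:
$O{\left(z \right)} = -2 + z$
$h{\left(Q,s \right)} = \frac{8}{3}$ ($h{\left(Q,s \right)} = 3 - \frac{1}{3} = \frac{8}{3}$)
$100 \cdot 96 \cdot 4 h{\left(1,2 \right)} O{\left(-2 \right)} = 100 \cdot 96 \cdot 4 \cdot \frac{8}{3} \left(-2 - 2\right) = 9600 \cdot \frac{32}{3} \left(-4\right) = 9600 \left(- \frac{128}{3}\right) = -409600$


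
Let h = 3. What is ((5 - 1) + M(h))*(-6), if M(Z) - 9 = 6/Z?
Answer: -90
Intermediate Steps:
M(Z) = 9 + 6/Z
((5 - 1) + M(h))*(-6) = ((5 - 1) + (9 + 6/3))*(-6) = (4 + (9 + 6*(⅓)))*(-6) = (4 + (9 + 2))*(-6) = (4 + 11)*(-6) = 15*(-6) = -90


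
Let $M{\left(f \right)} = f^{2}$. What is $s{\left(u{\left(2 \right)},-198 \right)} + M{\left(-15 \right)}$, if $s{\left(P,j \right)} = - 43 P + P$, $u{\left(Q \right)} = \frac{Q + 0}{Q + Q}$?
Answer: $204$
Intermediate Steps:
$u{\left(Q \right)} = \frac{1}{2}$ ($u{\left(Q \right)} = \frac{Q}{2 Q} = Q \frac{1}{2 Q} = \frac{1}{2}$)
$s{\left(P,j \right)} = - 42 P$
$s{\left(u{\left(2 \right)},-198 \right)} + M{\left(-15 \right)} = \left(-42\right) \frac{1}{2} + \left(-15\right)^{2} = -21 + 225 = 204$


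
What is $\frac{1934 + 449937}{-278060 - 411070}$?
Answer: $- \frac{451871}{689130} \approx -0.65571$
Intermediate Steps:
$\frac{1934 + 449937}{-278060 - 411070} = \frac{451871}{-689130} = 451871 \left(- \frac{1}{689130}\right) = - \frac{451871}{689130}$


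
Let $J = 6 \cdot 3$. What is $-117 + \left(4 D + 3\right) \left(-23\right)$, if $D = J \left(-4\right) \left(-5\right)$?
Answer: $-33306$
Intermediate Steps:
$J = 18$
$D = 360$ ($D = 18 \left(-4\right) \left(-5\right) = \left(-72\right) \left(-5\right) = 360$)
$-117 + \left(4 D + 3\right) \left(-23\right) = -117 + \left(4 \cdot 360 + 3\right) \left(-23\right) = -117 + \left(1440 + 3\right) \left(-23\right) = -117 + 1443 \left(-23\right) = -117 - 33189 = -33306$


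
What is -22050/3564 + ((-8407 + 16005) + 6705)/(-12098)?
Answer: -4413011/598851 ≈ -7.3691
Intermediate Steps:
-22050/3564 + ((-8407 + 16005) + 6705)/(-12098) = -22050*1/3564 + (7598 + 6705)*(-1/12098) = -1225/198 + 14303*(-1/12098) = -1225/198 - 14303/12098 = -4413011/598851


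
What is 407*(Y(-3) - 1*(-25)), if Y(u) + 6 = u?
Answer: 6512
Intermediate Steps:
Y(u) = -6 + u
407*(Y(-3) - 1*(-25)) = 407*((-6 - 3) - 1*(-25)) = 407*(-9 + 25) = 407*16 = 6512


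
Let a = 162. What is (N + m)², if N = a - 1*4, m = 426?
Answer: 341056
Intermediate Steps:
N = 158 (N = 162 - 1*4 = 162 - 4 = 158)
(N + m)² = (158 + 426)² = 584² = 341056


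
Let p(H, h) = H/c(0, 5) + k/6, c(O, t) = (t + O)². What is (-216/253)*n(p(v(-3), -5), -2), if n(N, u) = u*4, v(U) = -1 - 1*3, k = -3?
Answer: 1728/253 ≈ 6.8300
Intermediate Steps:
c(O, t) = (O + t)²
v(U) = -4 (v(U) = -1 - 3 = -4)
p(H, h) = -½ + H/25 (p(H, h) = H/((0 + 5)²) - 3/6 = H/(5²) - 3*⅙ = H/25 - ½ = -½ + H/25)
n(N, u) = 4*u
(-216/253)*n(p(v(-3), -5), -2) = (-216/253)*(4*(-2)) = -216*1/253*(-8) = -216/253*(-8) = 1728/253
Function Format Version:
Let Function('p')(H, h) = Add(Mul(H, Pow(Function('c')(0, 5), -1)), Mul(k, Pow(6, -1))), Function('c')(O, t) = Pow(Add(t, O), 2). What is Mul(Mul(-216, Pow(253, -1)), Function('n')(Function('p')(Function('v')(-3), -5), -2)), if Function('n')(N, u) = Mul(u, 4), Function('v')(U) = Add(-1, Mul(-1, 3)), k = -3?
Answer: Rational(1728, 253) ≈ 6.8300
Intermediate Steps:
Function('c')(O, t) = Pow(Add(O, t), 2)
Function('v')(U) = -4 (Function('v')(U) = Add(-1, -3) = -4)
Function('p')(H, h) = Add(Rational(-1, 2), Mul(Rational(1, 25), H)) (Function('p')(H, h) = Add(Mul(H, Pow(Pow(Add(0, 5), 2), -1)), Mul(-3, Pow(6, -1))) = Add(Mul(H, Pow(Pow(5, 2), -1)), Mul(-3, Rational(1, 6))) = Add(Mul(H, Pow(25, -1)), Rational(-1, 2)) = Add(Mul(H, Rational(1, 25)), Rational(-1, 2)) = Add(Mul(Rational(1, 25), H), Rational(-1, 2)) = Add(Rational(-1, 2), Mul(Rational(1, 25), H)))
Function('n')(N, u) = Mul(4, u)
Mul(Mul(-216, Pow(253, -1)), Function('n')(Function('p')(Function('v')(-3), -5), -2)) = Mul(Mul(-216, Pow(253, -1)), Mul(4, -2)) = Mul(Mul(-216, Rational(1, 253)), -8) = Mul(Rational(-216, 253), -8) = Rational(1728, 253)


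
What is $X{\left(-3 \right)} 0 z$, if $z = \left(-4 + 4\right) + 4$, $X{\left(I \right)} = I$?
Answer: $0$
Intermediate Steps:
$z = 4$ ($z = 0 + 4 = 4$)
$X{\left(-3 \right)} 0 z = - 3 \cdot 0 \cdot 4 = \left(-3\right) 0 = 0$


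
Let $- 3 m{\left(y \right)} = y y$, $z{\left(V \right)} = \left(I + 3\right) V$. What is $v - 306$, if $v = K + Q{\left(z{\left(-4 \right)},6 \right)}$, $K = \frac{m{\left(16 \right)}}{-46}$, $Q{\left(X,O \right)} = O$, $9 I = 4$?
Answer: $- \frac{20572}{69} \approx -298.15$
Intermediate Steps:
$I = \frac{4}{9}$ ($I = \frac{1}{9} \cdot 4 = \frac{4}{9} \approx 0.44444$)
$z{\left(V \right)} = \frac{31 V}{9}$ ($z{\left(V \right)} = \left(\frac{4}{9} + 3\right) V = \frac{31 V}{9}$)
$m{\left(y \right)} = - \frac{y^{2}}{3}$ ($m{\left(y \right)} = - \frac{y y}{3} = - \frac{y^{2}}{3}$)
$K = \frac{128}{69}$ ($K = \frac{\left(- \frac{1}{3}\right) 16^{2}}{-46} = \left(- \frac{1}{3}\right) 256 \left(- \frac{1}{46}\right) = \left(- \frac{256}{3}\right) \left(- \frac{1}{46}\right) = \frac{128}{69} \approx 1.8551$)
$v = \frac{542}{69}$ ($v = \frac{128}{69} + 6 = \frac{542}{69} \approx 7.8551$)
$v - 306 = \frac{542}{69} - 306 = - \frac{20572}{69}$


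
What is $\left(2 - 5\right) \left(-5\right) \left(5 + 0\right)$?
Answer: $75$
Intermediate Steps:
$\left(2 - 5\right) \left(-5\right) \left(5 + 0\right) = \left(2 - 5\right) \left(-5\right) 5 = \left(-3\right) \left(-5\right) 5 = 15 \cdot 5 = 75$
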